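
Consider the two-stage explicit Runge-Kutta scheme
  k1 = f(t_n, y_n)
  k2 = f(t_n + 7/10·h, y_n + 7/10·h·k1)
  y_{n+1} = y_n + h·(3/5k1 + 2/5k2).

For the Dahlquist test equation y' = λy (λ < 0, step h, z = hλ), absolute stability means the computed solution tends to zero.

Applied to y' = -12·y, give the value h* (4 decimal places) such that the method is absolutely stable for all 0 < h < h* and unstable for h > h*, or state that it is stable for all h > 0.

(-3.5714,0); λ=-12 ⇒ h* = (25/7)/12 = 0.2976.

Set f=λy, z=hλ:
  k1=λy_n ⇒ h·k1=z·y_n;  k2=λ(1+7/10z)y_n ⇒ h·k2=z(1+7/10z)y_n
  y_{n+1}/y_n = 1 + 3/5z + 2/5z(1+7/10z) = 1 + z + 7/25z²
  ⇒ R(z) = 1 + z + 7/25z².

Solve |R(x)|<1 on ℝ⁻.
x=-1.29: |R|=0.1759
R=1: x+7/25x²=0 ⇒ x=−25/7=-3.5714; min R=1−1/(4·7/25)=0.1071>−1
Confirm numerically:
  x=-3.510: |R|=0.93963 <1
  x=-2.933: |R|=0.47570 <1
  x=-1.530: |R|=0.12545 <1
  x=-4.004: |R|=1.48496 >1
  x=-3.633: |R|=1.06263 >1
  x=-3.628: |R|=1.05747 >1
Stable set (-3.5714, 0).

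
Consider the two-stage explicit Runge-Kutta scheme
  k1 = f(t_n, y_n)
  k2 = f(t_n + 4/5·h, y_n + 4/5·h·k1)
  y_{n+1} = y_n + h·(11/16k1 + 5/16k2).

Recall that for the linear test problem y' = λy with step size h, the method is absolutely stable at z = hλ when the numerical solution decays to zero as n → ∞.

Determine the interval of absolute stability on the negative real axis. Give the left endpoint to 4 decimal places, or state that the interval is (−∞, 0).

(-4.0000, 0).

With y'=λy (z=hλ):
  k1=λy_n ⇒ h·k1=z·y_n;  k2=λ(1+4/5z)y_n ⇒ h·k2=z(1+4/5z)y_n
  y_{n+1}/y_n = 1 + 11/16z + 5/16z(1+4/5z) = 1 + z + 1/4z²
  so R(z) = 1 + z + 1/4z².

Boundary: |R(x)|=1, x<0.
x=-1.52: |R|=0.0576
R=1: x+1/4x²=0 ⇒ x=−4=-4.0000; min R=1−1/(4·1/4)=0.0000>−1
Confirm numerically:
  x=-3.757: |R|=0.77176 <1
  x=-3.135: |R|=0.32206 <1
  x=-3.124: |R|=0.31584 <1
  x=-2.789: |R|=0.15563 <1
  x=-4.314: |R|=1.33865 >1
  x=-4.304: |R|=1.32710 >1
  x=-4.068: |R|=1.06916 >1
Stable set (-4.0000, 0).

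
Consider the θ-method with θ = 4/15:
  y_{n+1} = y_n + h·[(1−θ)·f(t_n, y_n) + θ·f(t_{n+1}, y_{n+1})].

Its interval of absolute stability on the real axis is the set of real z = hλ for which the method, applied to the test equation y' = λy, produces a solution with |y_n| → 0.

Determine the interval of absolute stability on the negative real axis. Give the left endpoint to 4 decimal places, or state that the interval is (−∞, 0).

Set f=λy, z=hλ:
  y_{n+1} = y_n + z·[11/15·y_n + 4/15·y_{n+1}] ⇒ (1 − 4/15z)y_{n+1} = (1 + 11/15z)y_n
  R(z) = (1 + 11/15z)/(1 − 4/15z).

Solve |R(x)|<1 on ℝ⁻.
x=-0.81: |R|=0.3339
R=−1: 1+11/15x = −1+4/15x ⇒ -7/15x=2 ⇒ x=2/(-7/15)=-4.2857
Confirm numerically:
  x=-2.829: |R|=0.61252 <1
  x=-2.665: |R|=0.55787 <1
  x=-2.401: |R|=0.46379 <1
  x=-2.260: |R|=0.41015 <1
  x=-4.650: |R|=1.07589 >1
  x=-4.473: |R|=1.03986 >1
  x=-4.416: |R|=1.02792 >1
So |R|<1 on (-4.2857, 0).

(-4.2857, 0).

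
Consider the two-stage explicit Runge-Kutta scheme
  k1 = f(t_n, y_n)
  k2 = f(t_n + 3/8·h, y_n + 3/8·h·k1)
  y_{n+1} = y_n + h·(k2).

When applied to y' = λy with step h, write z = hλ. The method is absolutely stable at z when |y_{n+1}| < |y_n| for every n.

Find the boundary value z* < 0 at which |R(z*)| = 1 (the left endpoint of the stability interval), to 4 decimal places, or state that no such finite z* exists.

Set f=λy, z=hλ:
  k1=λy_n ⇒ h·k1=z·y_n;  k2=λ(1+3/8z)y_n ⇒ h·k2=z(1+3/8z)y_n
  y_{n+1}/y_n = 1 + z(1+3/8z) = 1 + z + 3/8z²
  Hence R(z) = 1 + z + 3/8z².

Need |R(x)|<1, x<0.
x=-1.38: |R|=0.3341
R=1: x+3/8x²=0 ⇒ x=−8/3=-2.6667; min R=1−1/(4·3/8)=0.3333>−1
Confirm numerically:
  x=-2.383: |R|=0.74651 <1
  x=-2.379: |R|=0.74337 <1
  x=-1.872: |R|=0.44214 <1
  x=-1.151: |R|=0.34580 <1
  x=-2.991: |R|=1.36378 >1
  x=-2.732: |R|=1.06693 >1
So |R|<1 on (-2.6667, 0).

left endpoint -2.6667.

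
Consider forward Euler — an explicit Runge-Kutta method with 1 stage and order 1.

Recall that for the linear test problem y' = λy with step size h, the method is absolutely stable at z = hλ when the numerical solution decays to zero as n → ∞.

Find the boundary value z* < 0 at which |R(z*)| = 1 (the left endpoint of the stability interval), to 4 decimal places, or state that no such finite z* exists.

Test eqn y'=λy, z=hλ:
  order 1, 1-stage ⇒ R(z)=1+z
  (e.g. R(-0.7)=0.30000, |R|=0.30000)

Find x<0 with |R(x)|<1.
x=-0.7: |R|=0.3000
|R(-1.72)|=0.7200 |R(-1.54)|=0.5400 |R(-0.81)|=0.1900
Bisect:
  x_lo=-2.7418 |R|=1.7418  x_hi=-0.2269 |R|=0.7731
  mid=-1.48439 |R|=0.48439 →hi
  mid=-2.11312 |R|=1.11312 →lo
  mid=-1.79875 |R|=0.79875 →hi
  mid=-1.95593 |R|=0.95593 →hi
  mid=-2.03452 |R|=1.03452 →lo
  mid=-1.99523 |R|=0.99523 →hi
  mid=-2.01488 |R|=1.01488 →lo
  mid=-2.00505 |R|=1.00505 →lo
  mid=-2.00014 |R|=1.00014 →lo
  mid=-1.99769 |R|=0.99769 →hi
  ...
  [-2.00014,-1.99999] ⇒ x*=-2.0000
Interval (-2.0000, 0).

z* = -2.0000.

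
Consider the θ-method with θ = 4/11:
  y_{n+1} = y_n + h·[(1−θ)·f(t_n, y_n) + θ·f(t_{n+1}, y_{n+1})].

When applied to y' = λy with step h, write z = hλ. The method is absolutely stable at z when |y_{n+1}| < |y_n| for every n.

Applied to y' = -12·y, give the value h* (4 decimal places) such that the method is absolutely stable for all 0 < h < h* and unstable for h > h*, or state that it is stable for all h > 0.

(-7.3333,0); λ=-12 ⇒ h* = (22/3)/12 = 0.6111.

Test eqn y'=λy, z=hλ:
  y_{n+1} = y_n + z·[7/11·y_n + 4/11·y_{n+1}] ⇒ (1 − 4/11z)y_{n+1} = (1 + 7/11z)y_n
  Hence R(z) = (1 + 7/11z)/(1 − 4/11z).

Find x<0 with |R(x)|<1.
x=-0.61: |R|=0.5007
R=−1: 1+7/11x = −1+4/11x ⇒ -3/11x=2 ⇒ x=2/(-3/11)=-7.3333
Confirm numerically:
  x=-5.910: |R|=0.87673 <1
  x=-5.453: |R|=0.82808 <1
  x=-3.583: |R|=0.55586 <1
  x=-3.502: |R|=0.54039 <1
  x=-7.516: |R|=1.01335 >1
  x=-7.438: |R|=1.00771 >1
Interval (-7.3333, 0).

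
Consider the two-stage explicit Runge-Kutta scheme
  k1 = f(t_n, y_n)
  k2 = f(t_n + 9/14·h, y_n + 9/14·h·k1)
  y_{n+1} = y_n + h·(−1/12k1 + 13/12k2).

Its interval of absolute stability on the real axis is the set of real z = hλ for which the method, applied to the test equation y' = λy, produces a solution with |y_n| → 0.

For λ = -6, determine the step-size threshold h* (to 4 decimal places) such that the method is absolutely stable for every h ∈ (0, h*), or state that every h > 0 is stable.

(-1.4359,0); λ=-6 ⇒ h* = (56/39)/6 = 0.2393.

On y'=λy, z=hλ:
  k1=λy_n ⇒ h·k1=z·y_n;  k2=λ(1+9/14z)y_n ⇒ h·k2=z(1+9/14z)y_n
  y_{n+1}/y_n = 1 − 1/12z + 13/12z(1+9/14z) = 1 + z + 39/56z²
  R(z) = 1 + z + 39/56z².

Need |R(x)|<1, x<0.
x=-1.15: |R|=0.7710
R=1: x+39/56x²=0 ⇒ x=−56/39=-1.4359; min R=1−1/(4·39/56)=0.6410>−1
Confirm numerically:
  x=-1.177: |R|=0.78778 <1
  x=-1.000: |R|=0.69643 <1
  x=-0.968: |R|=0.68457 <1
  x=-1.995: |R|=1.77680 >1
  x=-1.489: |R|=1.05507 >1
  x=-1.473: |R|=1.03806 >1
So |R|<1 on (-1.4359, 0).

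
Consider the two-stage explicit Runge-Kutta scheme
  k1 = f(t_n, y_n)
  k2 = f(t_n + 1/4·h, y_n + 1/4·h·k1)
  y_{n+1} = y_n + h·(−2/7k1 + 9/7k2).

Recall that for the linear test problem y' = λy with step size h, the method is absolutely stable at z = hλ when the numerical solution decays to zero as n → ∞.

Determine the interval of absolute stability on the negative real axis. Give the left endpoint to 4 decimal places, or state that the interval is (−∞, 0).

z∈(-3.1111,0).

Test eqn y'=λy, z=hλ:
  k1=λy_n ⇒ h·k1=z·y_n;  k2=λ(1+1/4z)y_n ⇒ h·k2=z(1+1/4z)y_n
  y_{n+1}/y_n = 1 − 2/7z + 9/7z(1+1/4z) = 1 + z + 9/28z²
  Hence R(z) = 1 + z + 9/28z².

Find x<0 with |R(x)|<1.
x=-0.45: |R|=0.6151
R=1: x+9/28x²=0 ⇒ x=−28/9=-3.1111; min R=1−1/(4·9/28)=0.2222>−1
Confirm numerically:
  x=-2.628: |R|=0.59191 <1
  x=-1.798: |R|=0.24112 <1
  x=-1.728: |R|=0.23178 <1
  x=-3.636: |R|=1.61345 >1
  x=-3.608: |R|=1.57625 >1
Stable set (-3.1111, 0).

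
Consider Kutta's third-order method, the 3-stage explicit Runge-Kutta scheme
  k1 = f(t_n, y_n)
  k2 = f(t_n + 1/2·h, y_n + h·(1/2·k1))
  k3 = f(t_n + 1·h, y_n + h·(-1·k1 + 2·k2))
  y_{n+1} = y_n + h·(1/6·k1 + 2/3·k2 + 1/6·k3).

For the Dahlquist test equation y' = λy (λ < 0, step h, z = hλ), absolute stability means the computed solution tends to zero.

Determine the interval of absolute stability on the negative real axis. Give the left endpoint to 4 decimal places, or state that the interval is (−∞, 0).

On y'=λy, z=hλ:
  order 3, 3-stage ⇒ R(z)=1+z+z^2/2+z^3/6
  (e.g. R(-0.53)=0.58564, |R|=0.58564)

Boundary: |R(x)|=1, x<0.
x=-0.53: |R|=0.5856
|R(-2.86)|=1.6691 |R(-1.94)|=0.2751 |R(-1.21)|=0.2268
Bisect:
  x_lo=-3.3467 |R|=2.9938  x_hi=-0.1384 |R|=0.8708
  mid=-1.74252 |R|=0.10616 →hi
  mid=-2.54459 |R|=1.05314 →lo
  mid=-2.14356 |R|=0.48769 →hi
  mid=-2.34408 |R|=0.74339 →hi
  mid=-2.44433 |R|=0.89101 →hi
  mid=-2.49446 |R|=0.97019 →hi
  mid=-2.51953 |R|=1.01119 →lo
  mid=-2.50700 |R|=0.99057 →hi
  mid=-2.51326 |R|=1.00085 →lo
  mid=-2.51013 |R|=0.99570 →hi
  ...
  [-2.51287,-2.51267] ⇒ x*=-2.5127
So |R|<1 on (-2.5127, 0).

(-2.5127, 0).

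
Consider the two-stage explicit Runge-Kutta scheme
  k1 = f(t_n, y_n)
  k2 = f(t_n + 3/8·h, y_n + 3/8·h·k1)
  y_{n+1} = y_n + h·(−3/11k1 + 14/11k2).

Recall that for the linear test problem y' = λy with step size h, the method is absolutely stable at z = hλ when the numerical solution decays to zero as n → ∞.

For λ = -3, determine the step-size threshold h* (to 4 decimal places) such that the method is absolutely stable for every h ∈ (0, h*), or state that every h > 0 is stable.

Set f=λy, z=hλ:
  k1=λy_n ⇒ h·k1=z·y_n;  k2=λ(1+3/8z)y_n ⇒ h·k2=z(1+3/8z)y_n
  y_{n+1}/y_n = 1 − 3/11z + 14/11z(1+3/8z) = 1 + z + 21/44z²
  Hence R(z) = 1 + z + 21/44z².

Find x<0 with |R(x)|<1.
x=-1.63: |R|=0.6381
R=1: x+21/44x²=0 ⇒ x=−44/21=-2.0952; min R=1−1/(4·21/44)=0.4762>−1
Confirm numerically:
  x=-1.929: |R|=0.84695 <1
  x=-1.650: |R|=0.64938 <1
  x=-1.569: |R|=0.60593 <1
  x=-2.434: |R|=1.39353 >1
  x=-2.192: |R|=1.10123 >1
  x=-2.137: |R|=1.04259 >1
Stable set (-2.0952, 0).

(-2.0952,0); λ=-3 ⇒ h* = (44/21)/3 = 0.6984.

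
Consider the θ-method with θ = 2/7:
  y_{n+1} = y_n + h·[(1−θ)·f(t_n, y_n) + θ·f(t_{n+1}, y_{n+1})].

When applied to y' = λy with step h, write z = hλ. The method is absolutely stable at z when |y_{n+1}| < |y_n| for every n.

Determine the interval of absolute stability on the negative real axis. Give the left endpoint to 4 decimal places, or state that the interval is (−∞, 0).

z∈(-4.6667,0).

On y'=λy, z=hλ:
  y_{n+1} = y_n + z·[5/7·y_n + 2/7·y_{n+1}] ⇒ (1 − 2/7z)y_{n+1} = (1 + 5/7z)y_n
  R(z) = (1 + 5/7z)/(1 − 2/7z).

Find x<0 with |R(x)|<1.
x=-0.9: |R|=0.2841
R=−1: 1+5/7x = −1+2/7x ⇒ -3/7x=2 ⇒ x=2/(-3/7)=-4.6667
Confirm numerically:
  x=-4.425: |R|=0.95426 <1
  x=-3.709: |R|=0.80074 <1
  x=-3.510: |R|=0.75250 <1
  x=-2.054: |R|=0.29438 <1
  x=-5.197: |R|=1.09147 >1
  x=-5.177: |R|=1.08822 >1
Stable set (-4.6667, 0).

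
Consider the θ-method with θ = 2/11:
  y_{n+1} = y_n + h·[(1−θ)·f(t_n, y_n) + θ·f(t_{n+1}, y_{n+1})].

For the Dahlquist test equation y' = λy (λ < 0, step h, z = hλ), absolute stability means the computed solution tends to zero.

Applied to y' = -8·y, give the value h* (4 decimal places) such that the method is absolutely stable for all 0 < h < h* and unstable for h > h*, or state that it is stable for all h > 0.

(-3.1429,0); λ=-8 ⇒ h* = (22/7)/8 = 0.3929.

Set f=λy, z=hλ:
  y_{n+1} = y_n + z·[9/11·y_n + 2/11·y_{n+1}] ⇒ (1 − 2/11z)y_{n+1} = (1 + 9/11z)y_n
  Hence R(z) = (1 + 9/11z)/(1 − 2/11z).

Solve |R(x)|<1 on ℝ⁻.
x=-0.88: |R|=0.2414
R=−1: 1+9/11x = −1+2/11x ⇒ -7/11x=2 ⇒ x=2/(-7/11)=-3.1429
Confirm numerically:
  x=-2.076: |R|=0.50713 <1
  x=-1.814: |R|=0.36410 <1
  x=-1.485: |R|=0.16929 <1
  x=-3.398: |R|=1.10036 >1
  x=-3.342: |R|=1.07883 >1
So |R|<1 on (-3.1429, 0).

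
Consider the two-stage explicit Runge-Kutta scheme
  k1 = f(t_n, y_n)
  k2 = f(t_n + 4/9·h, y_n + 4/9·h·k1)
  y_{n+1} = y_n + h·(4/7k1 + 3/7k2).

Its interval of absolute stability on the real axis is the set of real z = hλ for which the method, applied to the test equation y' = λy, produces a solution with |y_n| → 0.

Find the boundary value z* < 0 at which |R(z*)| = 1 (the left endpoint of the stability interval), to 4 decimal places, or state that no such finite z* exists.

On y'=λy, z=hλ:
  k1=λy_n ⇒ h·k1=z·y_n;  k2=λ(1+4/9z)y_n ⇒ h·k2=z(1+4/9z)y_n
  y_{n+1}/y_n = 1 + 4/7z + 3/7z(1+4/9z) = 1 + z + 4/21z²
  Hence R(z) = 1 + z + 4/21z².

Find x<0 with |R(x)|<1.
x=-1.29: |R|=0.0270
R=1: x+4/21x²=0 ⇒ x=−21/4=-5.2500; min R=1−1/(4·4/21)=-0.3125>−1
Confirm numerically:
  x=-4.687: |R|=0.49738 <1
  x=-3.204: |R|=0.24864 <1
  x=-2.614: |R|=0.31248 <1
  x=-2.419: |R|=0.30442 <1
  x=-5.692: |R|=1.47921 >1
  x=-5.664: |R|=1.44665 >1
  x=-5.438: |R|=1.19473 >1
So |R|<1 on (-5.2500, 0).

left endpoint -5.2500.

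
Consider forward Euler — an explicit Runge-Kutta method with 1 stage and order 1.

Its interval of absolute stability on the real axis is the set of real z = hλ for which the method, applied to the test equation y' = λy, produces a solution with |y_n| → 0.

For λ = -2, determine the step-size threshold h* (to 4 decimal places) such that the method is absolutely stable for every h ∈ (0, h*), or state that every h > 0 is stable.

(-2.0000,0); λ=-2 ⇒ h* = 1.0000.

Test eqn y'=λy, z=hλ:
  order 1, 1-stage ⇒ R(z)=1+z
  (e.g. R(-1.22)=-0.22000, |R|=0.22000)

Solve |R(x)|<1 on ℝ⁻.
x=-1.22: |R|=0.2200
|R(-1.69)|=0.6900 |R(-1.48)|=0.4800
Bisect:
  x_lo=-2.5250 |R|=1.5250  x_hi=-0.1898 |R|=0.8102
  mid=-1.35739 |R|=0.35739 →hi
  mid=-1.94119 |R|=0.94119 →hi
  mid=-2.23309 |R|=1.23309 →lo
  mid=-2.08714 |R|=1.08714 →lo
  mid=-2.01417 |R|=1.01417 →lo
  mid=-1.97768 |R|=0.97768 →hi
  mid=-1.99592 |R|=0.99592 →hi
  mid=-2.00505 |R|=1.00505 →lo
  mid=-2.00049 |R|=1.00049 →lo
  mid=-1.99821 |R|=0.99821 →hi
  ...
  [-2.00006,-1.99992] ⇒ x*=-2.0000
Stable set (-2.0000, 0).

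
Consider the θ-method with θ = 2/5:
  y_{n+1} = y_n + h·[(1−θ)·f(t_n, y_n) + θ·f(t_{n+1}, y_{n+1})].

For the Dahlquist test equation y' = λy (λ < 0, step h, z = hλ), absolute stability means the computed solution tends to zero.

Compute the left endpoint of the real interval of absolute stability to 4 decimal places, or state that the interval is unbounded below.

z* = -10.0000.

Test eqn y'=λy, z=hλ:
  y_{n+1} = y_n + z·[3/5·y_n + 2/5·y_{n+1}] ⇒ (1 − 2/5z)y_{n+1} = (1 + 3/5z)y_n
  Hence R(z) = (1 + 3/5z)/(1 − 2/5z).

Boundary: |R(x)|=1, x<0.
x=-1.18: |R|=0.1984
R=−1: 1+3/5x = −1+2/5x ⇒ -1/5x=2 ⇒ x=2/(-1/5)=-10.0000
Confirm numerically:
  x=-9.098: |R|=0.96111 <1
  x=-8.488: |R|=0.93120 <1
  x=-6.171: |R|=0.77921 <1
  x=-5.583: |R|=0.72677 <1
  x=-10.549: |R|=1.02104 >1
  x=-10.405: |R|=1.01569 >1
  x=-10.374: |R|=1.01453 >1
So |R|<1 on (-10.0000, 0).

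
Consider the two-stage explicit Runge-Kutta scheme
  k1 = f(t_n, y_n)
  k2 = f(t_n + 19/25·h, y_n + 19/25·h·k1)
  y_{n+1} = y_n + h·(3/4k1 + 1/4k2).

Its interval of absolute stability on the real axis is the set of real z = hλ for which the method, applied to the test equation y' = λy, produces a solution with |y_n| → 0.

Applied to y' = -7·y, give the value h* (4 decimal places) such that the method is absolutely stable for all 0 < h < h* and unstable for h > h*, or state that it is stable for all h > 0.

(-5.2632,0); λ=-7 ⇒ h* = (100/19)/7 = 0.7519.

Set f=λy, z=hλ:
  k1=λy_n ⇒ h·k1=z·y_n;  k2=λ(1+19/25z)y_n ⇒ h·k2=z(1+19/25z)y_n
  y_{n+1}/y_n = 1 + 3/4z + 1/4z(1+19/25z) = 1 + z + 19/100z²
  so R(z) = 1 + z + 19/100z².

Boundary: |R(x)|=1, x<0.
x=-1.58: |R|=0.1057
R=1: x+19/100x²=0 ⇒ x=−100/19=-5.2632; min R=1−1/(4·19/100)=-0.3158>−1
Confirm numerically:
  x=-4.894: |R|=0.65673 <1
  x=-4.661: |R|=0.46673 <1
  x=-3.249: |R|=0.24336 <1
  x=-2.123: |R|=0.26665 <1
  x=-5.757: |R|=1.54018 >1
  x=-5.286: |R|=1.02294 >1
So |R|<1 on (-5.2632, 0).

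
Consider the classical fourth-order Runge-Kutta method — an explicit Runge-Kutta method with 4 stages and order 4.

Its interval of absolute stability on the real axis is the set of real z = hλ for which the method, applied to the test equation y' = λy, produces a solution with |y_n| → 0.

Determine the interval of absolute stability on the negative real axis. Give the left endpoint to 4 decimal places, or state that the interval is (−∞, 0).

(-2.7853, 0).

Test eqn y'=λy, z=hλ:
  order 4, 4-stage ⇒ R(z)=1+z+z^2/2+z^3/6+z^4/24
  (e.g. R(-0.7)=0.49784, |R|=0.49784)

Boundary: |R(x)|=1, x<0.
x=-0.7: |R|=0.4978
|R(-2.36)|=0.5266 |R(-2.13)|=0.3855 |R(-2.07)|=0.3592
Bisect:
  x_lo=-3.4669 |R|=2.6170  x_hi=-0.3419 |R|=0.7105
  mid=-1.90438 |R|=0.30589 →hi
  mid=-2.68562 |R|=0.85983 →hi
  mid=-3.07624 |R|=1.53488 →lo
  mid=-2.88093 |R|=1.15402 →lo
  mid=-2.78327 |R|=0.99695 →hi
  mid=-2.83210 |R|=1.07289 →lo
  mid=-2.80768 |R|=1.03429 →lo
  ...
  [-2.78537,-2.78518] ⇒ x*=-2.7853
Interval (-2.7853, 0).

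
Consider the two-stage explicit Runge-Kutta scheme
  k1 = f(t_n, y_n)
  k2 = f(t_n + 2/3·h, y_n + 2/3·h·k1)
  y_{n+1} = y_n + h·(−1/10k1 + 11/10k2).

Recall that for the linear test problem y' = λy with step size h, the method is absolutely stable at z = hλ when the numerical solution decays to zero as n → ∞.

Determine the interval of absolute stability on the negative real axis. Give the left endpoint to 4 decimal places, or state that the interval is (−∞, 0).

(-1.3636, 0).

Test eqn y'=λy, z=hλ:
  k1=λy_n ⇒ h·k1=z·y_n;  k2=λ(1+2/3z)y_n ⇒ h·k2=z(1+2/3z)y_n
  y_{n+1}/y_n = 1 − 1/10z + 11/10z(1+2/3z) = 1 + z + 11/15z²
  ⇒ R(z) = 1 + z + 11/15z².

Need |R(x)|<1, x<0.
x=-0.79: |R|=0.6677
R=1: x+11/15x²=0 ⇒ x=−15/11=-1.3636; min R=1−1/(4·11/15)=0.6591>−1
Confirm numerically:
  x=-1.186: |R|=0.84550 <1
  x=-0.875: |R|=0.68646 <1
  x=-0.872: |R|=0.68561 <1
  x=-0.626: |R|=0.66138 <1
  x=-1.649: |R|=1.34508 >1
  x=-1.553: |R|=1.21566 >1
  x=-1.431: |R|=1.07069 >1
Stable set (-1.3636, 0).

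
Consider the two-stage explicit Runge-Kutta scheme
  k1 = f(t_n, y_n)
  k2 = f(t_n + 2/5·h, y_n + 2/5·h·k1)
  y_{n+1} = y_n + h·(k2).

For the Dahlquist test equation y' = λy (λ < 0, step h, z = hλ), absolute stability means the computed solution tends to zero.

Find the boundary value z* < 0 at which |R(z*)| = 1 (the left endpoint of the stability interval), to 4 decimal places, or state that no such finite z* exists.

z* = -2.5000.

On y'=λy, z=hλ:
  k1=λy_n ⇒ h·k1=z·y_n;  k2=λ(1+2/5z)y_n ⇒ h·k2=z(1+2/5z)y_n
  y_{n+1}/y_n = 1 + z(1+2/5z) = 1 + z + 2/5z²
  Hence R(z) = 1 + z + 2/5z².

Need |R(x)|<1, x<0.
x=-1.39: |R|=0.3828
R=1: x+2/5x²=0 ⇒ x=−5/2=-2.5000; min R=1−1/(4·2/5)=0.3750>−1
Confirm numerically:
  x=-2.344: |R|=0.85373 <1
  x=-1.815: |R|=0.50269 <1
  x=-1.512: |R|=0.40246 <1
  x=-1.031: |R|=0.39418 <1
  x=-2.763: |R|=1.29067 >1
  x=-2.601: |R|=1.10508 >1
  x=-2.555: |R|=1.05621 >1
Stable set (-2.5000, 0).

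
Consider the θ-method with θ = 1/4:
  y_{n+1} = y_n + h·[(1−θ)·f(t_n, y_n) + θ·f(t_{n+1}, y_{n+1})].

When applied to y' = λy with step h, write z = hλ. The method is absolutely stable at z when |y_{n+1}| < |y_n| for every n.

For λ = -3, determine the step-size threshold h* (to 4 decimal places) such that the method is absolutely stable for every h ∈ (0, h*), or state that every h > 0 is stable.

On y'=λy, z=hλ:
  y_{n+1} = y_n + z·[3/4·y_n + 1/4·y_{n+1}] ⇒ (1 − 1/4z)y_{n+1} = (1 + 3/4z)y_n
  R(z) = (1 + 3/4z)/(1 − 1/4z).

Boundary: |R(x)|=1, x<0.
x=-0.84: |R|=0.3058
R=−1: 1+3/4x = −1+1/4x ⇒ -1/2x=2 ⇒ x=2/(-1/2)=-4.0000
Confirm numerically:
  x=-3.838: |R|=0.95866 <1
  x=-3.756: |R|=0.93708 <1
  x=-2.298: |R|=0.45951 <1
  x=-2.197: |R|=0.41811 <1
  x=-4.590: |R|=1.13737 >1
  x=-4.490: |R|=1.11543 >1
So |R|<1 on (-4.0000, 0).

(-4.0000,0); λ=-3 ⇒ h* = (4)/3 = 1.3333.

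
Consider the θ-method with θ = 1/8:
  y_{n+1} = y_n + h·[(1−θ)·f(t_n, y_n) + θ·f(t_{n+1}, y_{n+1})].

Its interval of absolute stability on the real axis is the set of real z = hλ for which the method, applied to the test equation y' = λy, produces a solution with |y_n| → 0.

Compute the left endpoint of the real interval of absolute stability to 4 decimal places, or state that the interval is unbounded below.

z* = -2.6667.

Test eqn y'=λy, z=hλ:
  y_{n+1} = y_n + z·[7/8·y_n + 1/8·y_{n+1}] ⇒ (1 − 1/8z)y_{n+1} = (1 + 7/8z)y_n
  R(z) = (1 + 7/8z)/(1 − 1/8z).

Need |R(x)|<1, x<0.
x=-1.09: |R|=0.0407
R=−1: 1+7/8x = −1+1/8x ⇒ -3/4x=2 ⇒ x=2/(-3/4)=-2.6667
Confirm numerically:
  x=-2.458: |R|=0.88028 <1
  x=-1.417: |R|=0.20378 <1
  x=-1.283: |R|=0.10568 <1
  x=-1.180: |R|=0.02832 <1
  x=-3.064: |R|=1.21547 >1
  x=-3.023: |R|=1.19396 >1
  x=-3.010: |R|=1.18710 >1
Stable set (-2.6667, 0).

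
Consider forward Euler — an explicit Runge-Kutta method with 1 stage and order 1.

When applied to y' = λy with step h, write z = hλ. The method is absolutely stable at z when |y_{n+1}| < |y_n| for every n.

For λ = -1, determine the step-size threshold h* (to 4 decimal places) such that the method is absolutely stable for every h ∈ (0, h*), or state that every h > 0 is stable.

Test eqn y'=λy, z=hλ:
  order 1, 1-stage ⇒ R(z)=1+z
  (e.g. R(-1.1)=-0.10000, |R|=0.10000)

Boundary: |R(x)|=1, x<0.
x=-1.1: |R|=0.1000
|R(-1.86)|=0.8600 |R(-1.61)|=0.6100 |R(-1.44)|=0.4400
Bisect:
  x_lo=-2.4032 |R|=1.4032  x_hi=-0.1546 |R|=0.8454
  mid=-1.27891 |R|=0.27891 →hi
  mid=-1.84108 |R|=0.84108 →hi
  mid=-2.12216 |R|=1.12216 →lo
  mid=-1.98162 |R|=0.98162 →hi
  mid=-2.05189 |R|=1.05189 →lo
  mid=-2.01676 |R|=1.01676 →lo
  mid=-1.99919 |R|=0.99919 →hi
  mid=-2.00797 |R|=1.00797 →lo
  mid=-2.00358 |R|=1.00358 →lo
  ...
  [-2.00001,-1.99987] ⇒ x*=-2.0000
Stable set (-2.0000, 0).

(-2.0000,0); λ=-1 ⇒ h* = 2.0000.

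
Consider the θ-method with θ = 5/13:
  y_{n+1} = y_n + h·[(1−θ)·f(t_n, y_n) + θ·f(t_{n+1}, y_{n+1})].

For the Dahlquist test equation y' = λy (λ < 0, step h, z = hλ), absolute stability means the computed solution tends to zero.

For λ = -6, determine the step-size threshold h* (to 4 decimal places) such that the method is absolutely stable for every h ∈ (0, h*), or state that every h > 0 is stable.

With y'=λy (z=hλ):
  y_{n+1} = y_n + z·[8/13·y_n + 5/13·y_{n+1}] ⇒ (1 − 5/13z)y_{n+1} = (1 + 8/13z)y_n
  ⇒ R(z) = (1 + 8/13z)/(1 − 5/13z).

Find x<0 with |R(x)|<1.
x=-0.89: |R|=0.3370
R=−1: 1+8/13x = −1+5/13x ⇒ -3/13x=2 ⇒ x=2/(-3/13)=-8.6667
Confirm numerically:
  x=-8.432: |R|=0.98724 <1
  x=-8.140: |R|=0.97058 <1
  x=-4.840: |R|=0.69140 <1
  x=-4.291: |R|=0.61901 <1
  x=-9.062: |R|=1.02034 >1
  x=-8.721: |R|=1.00288 >1
Interval (-8.6667, 0).

(-8.6667,0); λ=-6 ⇒ h* = (26/3)/6 = 1.4444.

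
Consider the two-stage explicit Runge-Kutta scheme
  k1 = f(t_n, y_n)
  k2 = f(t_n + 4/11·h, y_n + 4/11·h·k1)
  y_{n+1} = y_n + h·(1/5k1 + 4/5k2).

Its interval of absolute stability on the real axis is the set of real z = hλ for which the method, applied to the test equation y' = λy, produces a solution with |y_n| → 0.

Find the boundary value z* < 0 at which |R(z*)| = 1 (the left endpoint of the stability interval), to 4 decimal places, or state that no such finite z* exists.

With y'=λy (z=hλ):
  k1=λy_n ⇒ h·k1=z·y_n;  k2=λ(1+4/11z)y_n ⇒ h·k2=z(1+4/11z)y_n
  y_{n+1}/y_n = 1 + 1/5z + 4/5z(1+4/11z) = 1 + z + 16/55z²
  ⇒ R(z) = 1 + z + 16/55z².

Solve |R(x)|<1 on ℝ⁻.
x=-0.7: |R|=0.4425
R=1: x+16/55x²=0 ⇒ x=−55/16=-3.4375; min R=1−1/(4·16/55)=0.1406>−1
Confirm numerically:
  x=-2.502: |R|=0.31909 <1
  x=-2.243: |R|=0.22058 <1
  x=-1.718: |R|=0.14063 <1
  x=-3.995: |R|=1.64792 >1
  x=-3.687: |R|=1.26761 >1
Interval (-3.4375, 0).

z* = -3.4375.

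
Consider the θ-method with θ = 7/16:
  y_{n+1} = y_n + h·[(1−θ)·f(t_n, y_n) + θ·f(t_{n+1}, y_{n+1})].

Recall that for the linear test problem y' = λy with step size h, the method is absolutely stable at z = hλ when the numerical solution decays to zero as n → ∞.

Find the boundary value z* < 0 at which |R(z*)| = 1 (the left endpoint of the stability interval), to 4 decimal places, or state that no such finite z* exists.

z* = -16.0000.

Set f=λy, z=hλ:
  y_{n+1} = y_n + z·[9/16·y_n + 7/16·y_{n+1}] ⇒ (1 − 7/16z)y_{n+1} = (1 + 9/16z)y_n
  R(z) = (1 + 9/16z)/(1 − 7/16z).

Boundary: |R(x)|=1, x<0.
x=-0.39: |R|=0.6668
R=−1: 1+9/16x = −1+7/16x ⇒ -1/8x=2 ⇒ x=2/(-1/8)=-16.0000
Confirm numerically:
  x=-11.641: |R|=0.91057 <1
  x=-10.079: |R|=0.86318 <1
  x=-7.583: |R|=0.75632 <1
  x=-16.502: |R|=1.00763 >1
  x=-16.501: |R|=1.00762 >1
So |R|<1 on (-16.0000, 0).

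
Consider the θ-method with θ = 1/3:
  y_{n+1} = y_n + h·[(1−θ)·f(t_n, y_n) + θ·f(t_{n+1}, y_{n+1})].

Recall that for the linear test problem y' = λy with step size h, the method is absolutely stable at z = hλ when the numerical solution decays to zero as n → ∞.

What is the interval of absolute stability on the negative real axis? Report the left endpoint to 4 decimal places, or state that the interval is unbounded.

Set f=λy, z=hλ:
  y_{n+1} = y_n + z·[2/3·y_n + 1/3·y_{n+1}] ⇒ (1 − 1/3z)y_{n+1} = (1 + 2/3z)y_n
  ⇒ R(z) = (1 + 2/3z)/(1 − 1/3z).

Find x<0 with |R(x)|<1.
x=-1.3: |R|=0.0930
R=−1: 1+2/3x = −1+1/3x ⇒ -1/3x=2 ⇒ x=2/(-1/3)=-6.0000
Confirm numerically:
  x=-4.845: |R|=0.85277 <1
  x=-4.478: |R|=0.79647 <1
  x=-3.867: |R|=0.68938 <1
  x=-3.449: |R|=0.60443 <1
  x=-6.592: |R|=1.06172 >1
  x=-6.362: |R|=1.03867 >1
Stable set (-6.0000, 0).

z∈(-6.0000,0).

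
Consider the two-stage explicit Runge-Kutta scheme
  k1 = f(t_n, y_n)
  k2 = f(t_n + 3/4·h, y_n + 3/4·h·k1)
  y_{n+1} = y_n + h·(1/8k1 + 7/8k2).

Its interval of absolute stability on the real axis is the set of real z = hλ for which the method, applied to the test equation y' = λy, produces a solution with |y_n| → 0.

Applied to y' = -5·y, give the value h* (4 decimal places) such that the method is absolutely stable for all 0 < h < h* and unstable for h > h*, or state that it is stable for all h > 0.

(-1.5238,0); λ=-5 ⇒ h* = (32/21)/5 = 0.3048.

Set f=λy, z=hλ:
  k1=λy_n ⇒ h·k1=z·y_n;  k2=λ(1+3/4z)y_n ⇒ h·k2=z(1+3/4z)y_n
  y_{n+1}/y_n = 1 + 1/8z + 7/8z(1+3/4z) = 1 + z + 21/32z²
  Hence R(z) = 1 + z + 21/32z².

Need |R(x)|<1, x<0.
x=-1.13: |R|=0.7080
R=1: x+21/32x²=0 ⇒ x=−32/21=-1.5238; min R=1−1/(4·21/32)=0.6190>−1
Confirm numerically:
  x=-1.200: |R|=0.74500 <1
  x=-1.102: |R|=0.69495 <1
  x=-0.796: |R|=0.61981 <1
  x=-2.056: |R|=1.71806 >1
  x=-1.996: |R|=1.61851 >1
  x=-1.624: |R|=1.10678 >1
Stable set (-1.5238, 0).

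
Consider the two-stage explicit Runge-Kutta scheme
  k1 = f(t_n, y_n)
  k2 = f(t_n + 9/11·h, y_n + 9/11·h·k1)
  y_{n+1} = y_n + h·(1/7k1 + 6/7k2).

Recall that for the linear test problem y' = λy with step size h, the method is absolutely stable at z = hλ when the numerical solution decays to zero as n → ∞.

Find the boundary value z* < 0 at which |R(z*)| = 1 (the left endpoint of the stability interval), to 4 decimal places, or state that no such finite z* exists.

left endpoint -1.4259.

Test eqn y'=λy, z=hλ:
  k1=λy_n ⇒ h·k1=z·y_n;  k2=λ(1+9/11z)y_n ⇒ h·k2=z(1+9/11z)y_n
  y_{n+1}/y_n = 1 + 1/7z + 6/7z(1+9/11z) = 1 + z + 54/77z²
  Hence R(z) = 1 + z + 54/77z².

Need |R(x)|<1, x<0.
x=-1.54: |R|=1.1232
R=1: x+54/77x²=0 ⇒ x=−77/54=-1.4259; min R=1−1/(4·54/77)=0.6435>−1
Confirm numerically:
  x=-1.189: |R|=0.80244 <1
  x=-1.078: |R|=0.73697 <1
  x=-0.582: |R|=0.65555 <1
  x=-1.866: |R|=1.57589 >1
  x=-1.720: |R|=1.35472 >1
So |R|<1 on (-1.4259, 0).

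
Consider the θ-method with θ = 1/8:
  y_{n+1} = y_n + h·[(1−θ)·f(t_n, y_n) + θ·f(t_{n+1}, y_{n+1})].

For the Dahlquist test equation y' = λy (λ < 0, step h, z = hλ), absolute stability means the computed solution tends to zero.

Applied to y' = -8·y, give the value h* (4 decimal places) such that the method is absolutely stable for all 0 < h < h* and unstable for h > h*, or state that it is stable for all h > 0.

(-2.6667,0); λ=-8 ⇒ h* = (8/3)/8 = 0.3333.

Test eqn y'=λy, z=hλ:
  y_{n+1} = y_n + z·[7/8·y_n + 1/8·y_{n+1}] ⇒ (1 − 1/8z)y_{n+1} = (1 + 7/8z)y_n
  so R(z) = (1 + 7/8z)/(1 − 1/8z).

Need |R(x)|<1, x<0.
x=-1.68: |R|=0.3884
R=−1: 1+7/8x = −1+1/8x ⇒ -3/4x=2 ⇒ x=2/(-3/4)=-2.6667
Confirm numerically:
  x=-2.448: |R|=0.87443 <1
  x=-2.165: |R|=0.70389 <1
  x=-1.463: |R|=0.23682 <1
  x=-3.175: |R|=1.27293 >1
  x=-2.925: |R|=1.14188 >1
Stable set (-2.6667, 0).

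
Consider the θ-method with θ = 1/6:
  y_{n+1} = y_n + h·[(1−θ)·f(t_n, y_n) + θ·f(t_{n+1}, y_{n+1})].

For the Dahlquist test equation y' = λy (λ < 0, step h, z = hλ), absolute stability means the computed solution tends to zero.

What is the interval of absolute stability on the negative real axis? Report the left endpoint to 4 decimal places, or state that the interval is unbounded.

(-3.0000, 0).

On y'=λy, z=hλ:
  y_{n+1} = y_n + z·[5/6·y_n + 1/6·y_{n+1}] ⇒ (1 − 1/6z)y_{n+1} = (1 + 5/6z)y_n
  ⇒ R(z) = (1 + 5/6z)/(1 − 1/6z).

Need |R(x)|<1, x<0.
x=-0.51: |R|=0.5300
R=−1: 1+5/6x = −1+1/6x ⇒ -2/3x=2 ⇒ x=2/(-2/3)=-3.0000
Confirm numerically:
  x=-2.918: |R|=0.96322 <1
  x=-2.862: |R|=0.93771 <1
  x=-2.571: |R|=0.79979 <1
  x=-1.990: |R|=0.49437 <1
  x=-3.596: |R|=1.24844 >1
  x=-3.401: |R|=1.17062 >1
Stable set (-3.0000, 0).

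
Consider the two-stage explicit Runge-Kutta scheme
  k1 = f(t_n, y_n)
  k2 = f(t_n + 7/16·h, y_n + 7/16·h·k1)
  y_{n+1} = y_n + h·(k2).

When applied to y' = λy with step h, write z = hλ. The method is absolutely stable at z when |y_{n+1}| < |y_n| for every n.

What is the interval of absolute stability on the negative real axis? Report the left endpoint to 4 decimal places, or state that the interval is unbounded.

With y'=λy (z=hλ):
  k1=λy_n ⇒ h·k1=z·y_n;  k2=λ(1+7/16z)y_n ⇒ h·k2=z(1+7/16z)y_n
  y_{n+1}/y_n = 1 + z(1+7/16z) = 1 + z + 7/16z²
  ⇒ R(z) = 1 + z + 7/16z².

Find x<0 with |R(x)|<1.
x=-1.78: |R|=0.6062
R=1: x+7/16x²=0 ⇒ x=−16/7=-2.2857; min R=1−1/(4·7/16)=0.4286>−1
Confirm numerically:
  x=-2.086: |R|=0.81774 <1
  x=-1.750: |R|=0.58984 <1
  x=-1.236: |R|=0.43237 <1
  x=-2.885: |R|=1.75641 >1
  x=-2.709: |R|=1.50167 >1
  x=-2.532: |R|=1.27282 >1
So |R|<1 on (-2.2857, 0).

z∈(-2.2857,0).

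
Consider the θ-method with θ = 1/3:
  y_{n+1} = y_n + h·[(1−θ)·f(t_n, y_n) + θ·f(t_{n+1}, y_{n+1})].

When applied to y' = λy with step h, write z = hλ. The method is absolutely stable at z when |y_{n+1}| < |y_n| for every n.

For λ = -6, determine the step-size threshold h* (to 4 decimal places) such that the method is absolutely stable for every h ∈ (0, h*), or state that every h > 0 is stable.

Test eqn y'=λy, z=hλ:
  y_{n+1} = y_n + z·[2/3·y_n + 1/3·y_{n+1}] ⇒ (1 − 1/3z)y_{n+1} = (1 + 2/3z)y_n
  ⇒ R(z) = (1 + 2/3z)/(1 − 1/3z).

Need |R(x)|<1, x<0.
x=-1.15: |R|=0.1687
R=−1: 1+2/3x = −1+1/3x ⇒ -1/3x=2 ⇒ x=2/(-1/3)=-6.0000
Confirm numerically:
  x=-5.849: |R|=0.98294 <1
  x=-5.236: |R|=0.90724 <1
  x=-4.579: |R|=0.81251 <1
  x=-6.404: |R|=1.04296 >1
  x=-6.041: |R|=1.00453 >1
Stable set (-6.0000, 0).

(-6.0000,0); λ=-6 ⇒ h* = (6)/6 = 1.0000.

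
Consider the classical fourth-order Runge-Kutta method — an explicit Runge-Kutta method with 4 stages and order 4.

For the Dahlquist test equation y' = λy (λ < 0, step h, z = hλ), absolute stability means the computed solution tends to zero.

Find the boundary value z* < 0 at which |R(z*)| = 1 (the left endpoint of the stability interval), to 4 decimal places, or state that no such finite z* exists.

left endpoint -2.7853.

On y'=λy, z=hλ:
  order 4, 4-stage ⇒ R(z)=1+z+z^2/2+z^3/6+z^4/24
  (e.g. R(-1.77)=0.28121, |R|=0.28121)

Find x<0 with |R(x)|<1.
x=-1.77: |R|=0.2812
|R(-3.12)|=1.6336 |R(-2.28)|=0.4698 |R(-1.53)|=0.2718
Bisect:
  x_lo=-3.2697 |R|=2.0120  x_hi=-0.1888 |R|=0.8280
  mid=-1.72923 |R|=0.27665 →hi
  mid=-2.49946 |R|=0.64791 →hi
  mid=-2.88457 |R|=1.16029 →lo
  mid=-2.69202 |R|=0.86824 →hi
  mid=-2.78829 |R|=1.00453 →lo
  mid=-2.74015 |R|=0.93405 →hi
  mid=-2.76422 |R|=0.96870 →hi
  mid=-2.77626 |R|=0.98646 →hi
  mid=-2.78228 |R|=0.99546 →hi
  mid=-2.78529 |R|=0.99999 →hi
  ...
  [-2.78547,-2.78529] ⇒ x*=-2.7853
So |R|<1 on (-2.7853, 0).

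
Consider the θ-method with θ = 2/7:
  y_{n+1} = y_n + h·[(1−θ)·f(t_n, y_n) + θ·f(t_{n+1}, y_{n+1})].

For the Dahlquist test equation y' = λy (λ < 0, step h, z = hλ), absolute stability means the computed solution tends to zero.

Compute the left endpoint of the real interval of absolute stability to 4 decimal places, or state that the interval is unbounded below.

left endpoint -4.6667.

On y'=λy, z=hλ:
  y_{n+1} = y_n + z·[5/7·y_n + 2/7·y_{n+1}] ⇒ (1 − 2/7z)y_{n+1} = (1 + 5/7z)y_n
  R(z) = (1 + 5/7z)/(1 − 2/7z).

Find x<0 with |R(x)|<1.
x=-1.77: |R|=0.1755
R=−1: 1+5/7x = −1+2/7x ⇒ -3/7x=2 ⇒ x=2/(-3/7)=-4.6667
Confirm numerically:
  x=-3.931: |R|=0.85150 <1
  x=-2.284: |R|=0.38209 <1
  x=-2.069: |R|=0.30032 <1
  x=-5.053: |R|=1.06775 >1
  x=-4.884: |R|=1.03888 >1
Interval (-4.6667, 0).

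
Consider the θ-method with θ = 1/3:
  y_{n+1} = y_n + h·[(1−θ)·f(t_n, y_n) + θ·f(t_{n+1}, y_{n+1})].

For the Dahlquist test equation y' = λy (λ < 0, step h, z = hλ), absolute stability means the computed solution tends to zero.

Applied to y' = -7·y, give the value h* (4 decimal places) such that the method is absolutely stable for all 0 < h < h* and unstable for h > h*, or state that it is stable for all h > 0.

With y'=λy (z=hλ):
  y_{n+1} = y_n + z·[2/3·y_n + 1/3·y_{n+1}] ⇒ (1 − 1/3z)y_{n+1} = (1 + 2/3z)y_n
  Hence R(z) = (1 + 2/3z)/(1 − 1/3z).

Solve |R(x)|<1 on ℝ⁻.
x=-0.67: |R|=0.4523
R=−1: 1+2/3x = −1+1/3x ⇒ -1/3x=2 ⇒ x=2/(-1/3)=-6.0000
Confirm numerically:
  x=-5.213: |R|=0.90418 <1
  x=-5.019: |R|=0.87767 <1
  x=-3.406: |R|=0.59507 <1
  x=-2.472: |R|=0.35526 <1
  x=-6.586: |R|=1.06113 >1
  x=-6.502: |R|=1.05283 >1
  x=-6.059: |R|=1.00651 >1
Interval (-6.0000, 0).

(-6.0000,0); λ=-7 ⇒ h* = (6)/7 = 0.8571.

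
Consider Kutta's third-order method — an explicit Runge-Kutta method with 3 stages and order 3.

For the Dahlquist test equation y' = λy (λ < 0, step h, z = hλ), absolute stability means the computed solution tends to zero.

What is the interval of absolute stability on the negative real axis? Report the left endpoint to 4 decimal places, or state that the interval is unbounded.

z∈(-2.5127,0).

With y'=λy (z=hλ):
  order 3, 3-stage ⇒ R(z)=1+z+z^2/2+z^3/6
  (e.g. R(-0.96)=0.35334, |R|=0.35334)

Need |R(x)|<1, x<0.
x=-0.96: |R|=0.3533
|R(-2.12)|=0.4608 |R(-1.49)|=0.0687 |R(-0.56)|=0.5675
Bisect:
  x_lo=-3.1657 |R|=2.4425  x_hi=-0.2373 |R|=0.7886
  mid=-1.70150 |R|=0.07495 →hi
  mid=-2.43361 |R|=0.87453 →hi
  mid=-2.79966 |R|=1.53795 →lo
  mid=-2.61663 |R|=1.17916 →lo
  mid=-2.52512 |R|=1.02046 →lo
  mid=-2.47936 |R|=0.94595 →hi
  mid=-2.50224 |R|=0.98281 →hi
  ...
  [-2.51279,-2.51261] ⇒ x*=-2.5127
So |R|<1 on (-2.5127, 0).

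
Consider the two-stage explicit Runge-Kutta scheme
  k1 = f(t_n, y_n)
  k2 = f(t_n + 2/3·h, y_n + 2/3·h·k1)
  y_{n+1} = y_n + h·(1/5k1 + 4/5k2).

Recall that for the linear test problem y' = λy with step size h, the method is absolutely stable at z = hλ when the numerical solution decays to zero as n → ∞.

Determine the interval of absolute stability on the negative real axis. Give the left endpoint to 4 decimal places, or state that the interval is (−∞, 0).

Test eqn y'=λy, z=hλ:
  k1=λy_n ⇒ h·k1=z·y_n;  k2=λ(1+2/3z)y_n ⇒ h·k2=z(1+2/3z)y_n
  y_{n+1}/y_n = 1 + 1/5z + 4/5z(1+2/3z) = 1 + z + 8/15z²
  Hence R(z) = 1 + z + 8/15z².

Find x<0 with |R(x)|<1.
x=-1.4: |R|=0.6453
R=1: x+8/15x²=0 ⇒ x=−15/8=-1.8750; min R=1−1/(4·8/15)=0.5312>−1
Confirm numerically:
  x=-1.160: |R|=0.55765 <1
  x=-0.985: |R|=0.53245 <1
  x=-0.949: |R|=0.53132 <1
  x=-2.373: |R|=1.63027 >1
  x=-2.309: |R|=1.53446 >1
Interval (-1.8750, 0).

(-1.8750, 0).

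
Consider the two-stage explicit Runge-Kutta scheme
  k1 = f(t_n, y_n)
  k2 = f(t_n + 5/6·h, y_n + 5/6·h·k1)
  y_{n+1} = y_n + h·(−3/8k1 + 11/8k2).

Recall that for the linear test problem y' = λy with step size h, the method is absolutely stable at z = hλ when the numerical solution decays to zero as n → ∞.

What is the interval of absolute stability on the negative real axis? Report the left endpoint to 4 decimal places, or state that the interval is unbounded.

Set f=λy, z=hλ:
  k1=λy_n ⇒ h·k1=z·y_n;  k2=λ(1+5/6z)y_n ⇒ h·k2=z(1+5/6z)y_n
  y_{n+1}/y_n = 1 − 3/8z + 11/8z(1+5/6z) = 1 + z + 55/48z²
  R(z) = 1 + z + 55/48z².

Solve |R(x)|<1 on ℝ⁻.
x=-1.53: |R|=2.1523
R=1: x+55/48x²=0 ⇒ x=−48/55=-0.8727; min R=1−1/(4·55/48)=0.7818>−1
Confirm numerically:
  x=-0.833: |R|=0.96208 <1
  x=-0.682: |R|=0.85095 <1
  x=-0.501: |R|=0.78661 <1
  x=-1.425: |R|=1.90176 >1
  x=-1.250: |R|=1.54036 >1
  x=-1.241: |R|=1.52368 >1
Interval (-0.8727, 0).

z∈(-0.8727,0).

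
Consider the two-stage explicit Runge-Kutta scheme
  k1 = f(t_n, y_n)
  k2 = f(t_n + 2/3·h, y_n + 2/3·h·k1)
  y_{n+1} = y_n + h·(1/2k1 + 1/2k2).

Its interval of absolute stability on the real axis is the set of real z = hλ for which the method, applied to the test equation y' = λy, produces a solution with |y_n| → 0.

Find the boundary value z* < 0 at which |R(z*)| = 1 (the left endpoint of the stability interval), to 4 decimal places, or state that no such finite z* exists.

left endpoint -3.0000.

Test eqn y'=λy, z=hλ:
  k1=λy_n ⇒ h·k1=z·y_n;  k2=λ(1+2/3z)y_n ⇒ h·k2=z(1+2/3z)y_n
  y_{n+1}/y_n = 1 + 1/2z + 1/2z(1+2/3z) = 1 + z + 1/3z²
  Hence R(z) = 1 + z + 1/3z².

Boundary: |R(x)|=1, x<0.
x=-1.49: |R|=0.2500
R=1: x+1/3x²=0 ⇒ x=−3=-3.0000; min R=1−1/(4·1/3)=0.2500>−1
Confirm numerically:
  x=-2.949: |R|=0.94987 <1
  x=-2.755: |R|=0.77501 <1
  x=-2.344: |R|=0.48745 <1
  x=-1.822: |R|=0.28456 <1
  x=-3.577: |R|=1.68798 >1
  x=-3.286: |R|=1.31327 >1
So |R|<1 on (-3.0000, 0).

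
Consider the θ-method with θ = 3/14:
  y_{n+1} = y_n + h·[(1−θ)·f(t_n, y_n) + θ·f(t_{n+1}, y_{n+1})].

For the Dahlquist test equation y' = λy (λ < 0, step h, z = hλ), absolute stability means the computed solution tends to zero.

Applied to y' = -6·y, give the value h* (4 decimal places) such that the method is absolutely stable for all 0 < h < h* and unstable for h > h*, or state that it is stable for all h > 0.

(-3.5000,0); λ=-6 ⇒ h* = (7/2)/6 = 0.5833.

Set f=λy, z=hλ:
  y_{n+1} = y_n + z·[11/14·y_n + 3/14·y_{n+1}] ⇒ (1 − 3/14z)y_{n+1} = (1 + 11/14z)y_n
  so R(z) = (1 + 11/14z)/(1 − 3/14z).

Solve |R(x)|<1 on ℝ⁻.
x=-1.19: |R|=0.0518
R=−1: 1+11/14x = −1+3/14x ⇒ -4/7x=2 ⇒ x=2/(-4/7)=-3.5000
Confirm numerically:
  x=-2.849: |R|=0.76902 <1
  x=-2.099: |R|=0.44780 <1
  x=-1.962: |R|=0.38127 <1
  x=-1.904: |R|=0.35227 <1
  x=-3.745: |R|=1.07767 >1
  x=-3.738: |R|=1.07551 >1
So |R|<1 on (-3.5000, 0).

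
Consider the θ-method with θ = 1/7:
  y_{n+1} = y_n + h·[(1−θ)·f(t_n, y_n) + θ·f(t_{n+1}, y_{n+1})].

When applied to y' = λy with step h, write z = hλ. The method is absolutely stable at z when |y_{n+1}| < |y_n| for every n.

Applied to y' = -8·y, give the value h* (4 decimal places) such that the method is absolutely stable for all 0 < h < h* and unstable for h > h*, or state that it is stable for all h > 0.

(-2.8000,0); λ=-8 ⇒ h* = (14/5)/8 = 0.3500.

Set f=λy, z=hλ:
  y_{n+1} = y_n + z·[6/7·y_n + 1/7·y_{n+1}] ⇒ (1 − 1/7z)y_{n+1} = (1 + 6/7z)y_n
  ⇒ R(z) = (1 + 6/7z)/(1 − 1/7z).

Find x<0 with |R(x)|<1.
x=-1.35: |R|=0.1317
R=−1: 1+6/7x = −1+1/7x ⇒ -5/7x=2 ⇒ x=2/(-5/7)=-2.8000
Confirm numerically:
  x=-2.099: |R|=0.61479 <1
  x=-1.826: |R|=0.44822 <1
  x=-1.576: |R|=0.28638 <1
  x=-1.383: |R|=0.15484 <1
  x=-3.372: |R|=1.27574 >1
  x=-3.124: |R|=1.16002 >1
Interval (-2.8000, 0).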